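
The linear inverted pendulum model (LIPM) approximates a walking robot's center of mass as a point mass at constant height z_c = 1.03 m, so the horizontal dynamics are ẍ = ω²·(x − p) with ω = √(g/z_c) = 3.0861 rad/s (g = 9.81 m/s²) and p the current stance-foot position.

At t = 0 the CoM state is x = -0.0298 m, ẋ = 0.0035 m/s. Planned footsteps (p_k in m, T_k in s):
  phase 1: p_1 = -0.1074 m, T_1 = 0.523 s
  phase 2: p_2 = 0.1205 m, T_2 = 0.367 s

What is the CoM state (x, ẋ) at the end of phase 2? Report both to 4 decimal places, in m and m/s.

phase 1: p=-0.1074, T=0.523, ωT=1.614030, cosh=2.611049, sinh=2.411966; start (x,ẋ)=(-0.029800, 0.003500) → end (x,ẋ)=(0.097953, 0.586759)
phase 2: p=0.1205, T=0.367, ωT=1.132599, cosh=1.712953, sinh=1.390758; start (x,ẋ)=(0.097953, 0.586759) → end (x,ẋ)=(0.346302, 0.908319)

x = 0.3463, ẋ = 0.9083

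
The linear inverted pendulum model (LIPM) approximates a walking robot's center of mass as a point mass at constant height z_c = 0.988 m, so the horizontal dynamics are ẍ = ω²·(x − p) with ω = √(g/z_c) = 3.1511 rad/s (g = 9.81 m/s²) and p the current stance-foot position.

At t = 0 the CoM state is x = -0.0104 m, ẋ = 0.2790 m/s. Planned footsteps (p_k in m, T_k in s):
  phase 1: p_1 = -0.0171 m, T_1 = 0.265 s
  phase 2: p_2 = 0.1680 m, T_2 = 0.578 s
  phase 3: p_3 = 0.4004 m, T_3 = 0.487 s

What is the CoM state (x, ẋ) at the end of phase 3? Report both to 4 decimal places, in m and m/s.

x = 0.3259, ẋ = -0.0528

phase 1: p=-0.0171, T=0.265, ωT=0.835041, cosh=1.369383, sinh=0.935527; start (x,ẋ)=(-0.010400, 0.279000) → end (x,ẋ)=(0.074907, 0.401809)
phase 2: p=0.1680, T=0.578, ωT=1.821336, cosh=3.170959, sinh=3.009149; start (x,ẋ)=(0.074907, 0.401809) → end (x,ẋ)=(0.256514, 0.391399)
phase 3: p=0.4004, T=0.487, ωT=1.534586, cosh=2.427474, sinh=2.211929; start (x,ẋ)=(0.256514, 0.391399) → end (x,ẋ)=(0.325864, -0.052777)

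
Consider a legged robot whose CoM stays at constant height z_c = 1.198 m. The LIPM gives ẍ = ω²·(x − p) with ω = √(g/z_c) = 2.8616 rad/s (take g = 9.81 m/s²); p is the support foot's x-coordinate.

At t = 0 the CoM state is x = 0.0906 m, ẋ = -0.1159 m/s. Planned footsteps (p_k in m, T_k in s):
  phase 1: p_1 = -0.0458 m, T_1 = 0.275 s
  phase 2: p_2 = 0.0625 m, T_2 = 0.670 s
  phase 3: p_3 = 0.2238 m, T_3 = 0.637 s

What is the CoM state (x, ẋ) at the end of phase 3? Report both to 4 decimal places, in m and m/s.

x = 1.8660, ẋ = 4.7758

phase 1: p=-0.0458, T=0.275, ωT=0.786940, cosh=1.325950, sinh=0.870714; start (x,ẋ)=(0.090600, -0.115900) → end (x,ẋ)=(0.099794, 0.186182)
phase 2: p=0.0625, T=0.670, ωT=1.917272, cosh=3.474692, sinh=3.327684; start (x,ẋ)=(0.099794, 0.186182) → end (x,ẋ)=(0.408591, 1.002056)
phase 3: p=0.2238, T=0.637, ωT=1.822839, cosh=3.175486, sinh=3.013920; start (x,ẋ)=(0.408591, 1.002056) → end (x,ẋ)=(1.865997, 4.775774)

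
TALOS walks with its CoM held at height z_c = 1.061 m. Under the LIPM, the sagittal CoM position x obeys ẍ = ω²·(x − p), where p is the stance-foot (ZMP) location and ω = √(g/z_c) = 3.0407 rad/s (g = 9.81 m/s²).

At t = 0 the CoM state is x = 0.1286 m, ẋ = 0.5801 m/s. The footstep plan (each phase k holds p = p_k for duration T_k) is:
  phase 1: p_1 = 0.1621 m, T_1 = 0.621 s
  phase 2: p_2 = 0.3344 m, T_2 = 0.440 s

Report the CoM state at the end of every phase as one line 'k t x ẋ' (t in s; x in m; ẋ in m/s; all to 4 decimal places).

1 0.6210 0.6648 1.6317
2 1.0610 1.9594 5.1057

phase 1: p=0.1621, T=0.621, ωT=1.888275, cosh=3.379645, sinh=3.228313; start (x,ẋ)=(0.128600, 0.580100) → end (x,ẋ)=(0.664774, 1.631685)
phase 2: p=0.3344, T=0.440, ωT=1.337908, cosh=2.036728, sinh=1.774334; start (x,ẋ)=(0.664774, 1.631685) → end (x,ẋ)=(1.959417, 5.105741)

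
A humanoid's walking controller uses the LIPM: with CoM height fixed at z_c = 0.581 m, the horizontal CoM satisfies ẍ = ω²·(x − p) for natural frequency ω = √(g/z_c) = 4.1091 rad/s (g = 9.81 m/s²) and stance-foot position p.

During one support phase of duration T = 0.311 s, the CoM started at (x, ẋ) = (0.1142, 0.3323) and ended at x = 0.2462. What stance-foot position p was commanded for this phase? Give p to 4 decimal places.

p = 0.1162

ωT = 4.1091·0.311 = 1.277930; cosh(ωT) = 1.933908, sinh(ωT) = 1.655295
x(T) = p + (x₀−p)·cosh(ωT) + (ẋ₀/ω)·sinh(ωT) ⇒ p·(1 − cosh) = x(T) − x₀·cosh − (ẋ₀/ω)·sinh
numerator   = 0.2462 − (0.1142)·1.933908 − (0.3323/4.1091)·1.655295 = -0.108515
denominator = 1 − 1.933908 = -0.933908
p = -0.108515 / -0.933908 = 0.1162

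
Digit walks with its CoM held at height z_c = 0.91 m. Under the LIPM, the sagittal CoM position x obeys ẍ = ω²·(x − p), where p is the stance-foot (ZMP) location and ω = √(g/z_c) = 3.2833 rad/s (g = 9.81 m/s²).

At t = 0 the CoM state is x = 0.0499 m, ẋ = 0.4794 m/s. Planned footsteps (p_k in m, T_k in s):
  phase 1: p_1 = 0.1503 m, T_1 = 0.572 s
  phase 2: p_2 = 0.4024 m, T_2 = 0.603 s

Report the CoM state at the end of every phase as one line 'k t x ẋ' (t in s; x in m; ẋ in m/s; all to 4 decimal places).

phase 1: p=0.1503, T=0.572, ωT=1.878048, cosh=3.346805, sinh=3.193917; start (x,ẋ)=(0.049900, 0.479400) → end (x,ẋ)=(0.280630, 0.551605)
phase 2: p=0.4024, T=0.603, ωT=1.979830, cosh=3.689802, sinh=3.551709; start (x,ẋ)=(0.280630, 0.551605) → end (x,ẋ)=(0.549791, 0.615311)

1 0.5720 0.2806 0.5516
2 1.1750 0.5498 0.6153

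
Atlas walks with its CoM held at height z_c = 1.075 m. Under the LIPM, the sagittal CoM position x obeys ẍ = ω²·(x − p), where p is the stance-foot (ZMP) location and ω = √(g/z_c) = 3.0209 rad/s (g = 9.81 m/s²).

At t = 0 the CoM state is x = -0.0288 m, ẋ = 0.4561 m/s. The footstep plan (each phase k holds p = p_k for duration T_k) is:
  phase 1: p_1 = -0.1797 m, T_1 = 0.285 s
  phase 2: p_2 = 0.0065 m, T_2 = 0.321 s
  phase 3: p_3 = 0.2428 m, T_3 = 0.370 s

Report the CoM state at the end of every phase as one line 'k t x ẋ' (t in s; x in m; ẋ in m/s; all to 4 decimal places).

phase 1: p=-0.1797, T=0.285, ωT=0.860957, cosh=1.394090, sinh=0.971332; start (x,ẋ)=(-0.028800, 0.456100) → end (x,ẋ)=(0.177321, 1.078630)
phase 2: p=0.0065, T=0.321, ωT=0.969709, cosh=1.508185, sinh=1.128992; start (x,ẋ)=(0.177321, 1.078630) → end (x,ẋ)=(0.667243, 2.209372)
phase 3: p=0.2428, T=0.370, ωT=1.117733, cosh=1.692467, sinh=1.365447; start (x,ẋ)=(0.667243, 2.209372) → end (x,ẋ)=(1.959792, 5.490066)

1 0.2850 0.1773 1.0786
2 0.6060 0.6672 2.2094
3 0.9760 1.9598 5.4901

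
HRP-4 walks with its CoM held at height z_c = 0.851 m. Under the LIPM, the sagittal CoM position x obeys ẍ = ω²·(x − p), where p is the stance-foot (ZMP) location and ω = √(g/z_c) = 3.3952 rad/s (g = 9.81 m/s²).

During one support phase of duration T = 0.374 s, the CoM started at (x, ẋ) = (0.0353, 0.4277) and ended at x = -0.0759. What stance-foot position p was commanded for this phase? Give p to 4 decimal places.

p = 0.3805

ωT = 3.3952·0.374 = 1.269805; cosh(ωT) = 1.920522, sinh(ωT) = 1.639636
x(T) = p + (x₀−p)·cosh(ωT) + (ẋ₀/ω)·sinh(ωT) ⇒ p·(1 − cosh) = x(T) − x₀·cosh − (ẋ₀/ω)·sinh
numerator   = -0.0759 − (0.0353)·1.920522 − (0.4277/3.3952)·1.639636 = -0.350243
denominator = 1 − 1.920522 = -0.920522
p = -0.350243 / -0.920522 = 0.3805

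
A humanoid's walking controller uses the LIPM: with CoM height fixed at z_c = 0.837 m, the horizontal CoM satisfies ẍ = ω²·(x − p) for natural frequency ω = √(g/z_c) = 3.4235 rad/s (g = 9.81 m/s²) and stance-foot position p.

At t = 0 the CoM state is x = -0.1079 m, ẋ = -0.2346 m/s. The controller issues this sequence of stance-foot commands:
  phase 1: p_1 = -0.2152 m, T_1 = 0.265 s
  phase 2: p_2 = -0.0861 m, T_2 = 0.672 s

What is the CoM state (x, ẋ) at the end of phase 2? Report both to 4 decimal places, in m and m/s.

phase 1: p=-0.2152, T=0.265, ωT=0.907228, cosh=1.440543, sinh=1.036901; start (x,ẋ)=(-0.107900, -0.234600) → end (x,ẋ)=(-0.131685, 0.042946)
phase 2: p=-0.0861, T=0.672, ωT=2.300592, cosh=5.040144, sinh=4.939945; start (x,ẋ)=(-0.131685, 0.042946) → end (x,ẋ)=(-0.253886, -0.554474)

x = -0.2539, ẋ = -0.5545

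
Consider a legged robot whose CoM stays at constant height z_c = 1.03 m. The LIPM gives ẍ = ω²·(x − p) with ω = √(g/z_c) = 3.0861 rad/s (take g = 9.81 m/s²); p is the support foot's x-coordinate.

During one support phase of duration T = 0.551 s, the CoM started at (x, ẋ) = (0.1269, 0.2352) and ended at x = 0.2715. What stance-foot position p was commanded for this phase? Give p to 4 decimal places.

ωT = 3.0861·0.551 = 1.700441; cosh(ωT) = 2.829483, sinh(ωT) = 2.646880
x(T) = p + (x₀−p)·cosh(ωT) + (ẋ₀/ω)·sinh(ωT) ⇒ p·(1 − cosh) = x(T) − x₀·cosh − (ẋ₀/ω)·sinh
numerator   = 0.2715 − (0.1269)·2.829483 − (0.2352/3.0861)·2.646880 = -0.289287
denominator = 1 − 2.829483 = -1.829483
p = -0.289287 / -1.829483 = 0.1581

p = 0.1581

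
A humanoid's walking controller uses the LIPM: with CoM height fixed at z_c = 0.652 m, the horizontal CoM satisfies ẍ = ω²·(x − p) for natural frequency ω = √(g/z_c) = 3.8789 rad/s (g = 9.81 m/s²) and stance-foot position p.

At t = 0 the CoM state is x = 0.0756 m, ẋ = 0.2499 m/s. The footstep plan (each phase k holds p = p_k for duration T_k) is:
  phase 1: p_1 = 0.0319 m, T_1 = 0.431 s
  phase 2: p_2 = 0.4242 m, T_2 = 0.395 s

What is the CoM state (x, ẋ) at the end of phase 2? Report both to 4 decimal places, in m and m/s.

phase 1: p=0.0319, T=0.431, ωT=1.671806, cosh=2.754839, sinh=2.566931; start (x,ẋ)=(0.075600, 0.249900) → end (x,ẋ)=(0.317662, 1.123549)
phase 2: p=0.4242, T=0.395, ωT=1.532166, cosh=2.422128, sinh=2.206061; start (x,ẋ)=(0.317662, 1.123549) → end (x,ẋ)=(0.805152, 1.809727)

x = 0.8052, ẋ = 1.8097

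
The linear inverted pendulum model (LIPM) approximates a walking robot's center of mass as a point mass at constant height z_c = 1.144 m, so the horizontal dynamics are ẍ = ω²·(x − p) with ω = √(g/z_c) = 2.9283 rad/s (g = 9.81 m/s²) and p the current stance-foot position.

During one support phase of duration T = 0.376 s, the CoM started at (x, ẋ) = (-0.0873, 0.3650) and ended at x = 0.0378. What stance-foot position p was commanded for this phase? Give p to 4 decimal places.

p = -0.0252

ωT = 2.9283·0.376 = 1.101041; cosh(ωT) = 1.669910, sinh(ωT) = 1.337385
x(T) = p + (x₀−p)·cosh(ωT) + (ẋ₀/ω)·sinh(ωT) ⇒ p·(1 − cosh) = x(T) − x₀·cosh − (ẋ₀/ω)·sinh
numerator   = 0.0378 − (-0.0873)·1.669910 − (0.3650/2.9283)·1.337385 = 0.016884
denominator = 1 − 1.669910 = -0.669910
p = 0.016884 / -0.669910 = -0.0252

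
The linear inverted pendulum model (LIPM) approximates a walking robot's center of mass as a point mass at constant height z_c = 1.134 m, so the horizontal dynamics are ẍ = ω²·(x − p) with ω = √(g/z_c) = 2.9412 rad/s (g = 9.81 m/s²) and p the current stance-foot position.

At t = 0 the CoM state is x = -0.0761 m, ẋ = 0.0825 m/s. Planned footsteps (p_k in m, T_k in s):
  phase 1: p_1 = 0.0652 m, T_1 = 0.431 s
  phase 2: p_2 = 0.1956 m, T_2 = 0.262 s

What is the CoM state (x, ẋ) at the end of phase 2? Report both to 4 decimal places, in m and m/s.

x = -0.4212, ẋ = -1.5718

phase 1: p=0.0652, T=0.431, ωT=1.267657, cosh=1.917005, sinh=1.635515; start (x,ẋ)=(-0.076100, 0.082500) → end (x,ẋ)=(-0.159797, -0.521553)
phase 2: p=0.1956, T=0.262, ωT=0.770594, cosh=1.311894, sinh=0.849156; start (x,ẋ)=(-0.159797, -0.521553) → end (x,ẋ)=(-0.421221, -1.571840)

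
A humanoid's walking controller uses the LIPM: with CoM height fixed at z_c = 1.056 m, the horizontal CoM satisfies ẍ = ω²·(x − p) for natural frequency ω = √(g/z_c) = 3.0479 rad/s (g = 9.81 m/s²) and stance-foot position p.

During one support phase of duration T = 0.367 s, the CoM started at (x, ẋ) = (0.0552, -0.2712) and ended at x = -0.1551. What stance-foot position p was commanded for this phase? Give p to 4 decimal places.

ωT = 3.0479·0.367 = 1.118579; cosh(ωT) = 1.693623, sinh(ωT) = 1.366880
x(T) = p + (x₀−p)·cosh(ωT) + (ẋ₀/ω)·sinh(ωT) ⇒ p·(1 − cosh) = x(T) − x₀·cosh − (ẋ₀/ω)·sinh
numerator   = -0.1551 − (0.0552)·1.693623 − (-0.2712/3.0479)·1.366880 = -0.126964
denominator = 1 − 1.693623 = -0.693623
p = -0.126964 / -0.693623 = 0.1830

p = 0.1830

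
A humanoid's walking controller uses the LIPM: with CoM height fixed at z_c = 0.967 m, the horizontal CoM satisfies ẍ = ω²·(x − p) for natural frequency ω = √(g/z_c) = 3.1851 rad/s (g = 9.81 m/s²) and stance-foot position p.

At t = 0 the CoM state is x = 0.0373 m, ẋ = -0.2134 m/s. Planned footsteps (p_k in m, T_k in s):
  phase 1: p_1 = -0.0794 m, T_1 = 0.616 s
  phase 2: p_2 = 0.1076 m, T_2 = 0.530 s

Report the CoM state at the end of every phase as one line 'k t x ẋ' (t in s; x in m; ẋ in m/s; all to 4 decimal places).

1 0.6160 0.1103 0.5219
2 1.1460 0.5432 1.4822

phase 1: p=-0.0794, T=0.616, ωT=1.962022, cosh=3.627134, sinh=3.486560; start (x,ẋ)=(0.037300, -0.213400) → end (x,ẋ)=(0.110289, 0.521928)
phase 2: p=0.1076, T=0.530, ωT=1.688103, cosh=2.797040, sinh=2.612170; start (x,ẋ)=(0.110289, 0.521928) → end (x,ẋ)=(0.543165, 1.482225)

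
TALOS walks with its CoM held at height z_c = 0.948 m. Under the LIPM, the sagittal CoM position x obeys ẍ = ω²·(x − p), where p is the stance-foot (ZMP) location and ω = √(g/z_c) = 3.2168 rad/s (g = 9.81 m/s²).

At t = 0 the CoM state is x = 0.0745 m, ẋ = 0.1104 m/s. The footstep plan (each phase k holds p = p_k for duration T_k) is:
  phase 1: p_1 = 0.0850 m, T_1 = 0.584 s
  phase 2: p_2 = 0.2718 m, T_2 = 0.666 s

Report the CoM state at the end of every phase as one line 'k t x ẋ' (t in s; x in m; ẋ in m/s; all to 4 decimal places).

1 0.5840 0.1595 0.2617
2 1.2500 0.1287 -0.3871

phase 1: p=0.0850, T=0.584, ωT=1.878611, cosh=3.348606, sinh=3.195804; start (x,ẋ)=(0.074500, 0.110400) → end (x,ẋ)=(0.159519, 0.261743)
phase 2: p=0.2718, T=0.666, ωT=2.142389, cosh=4.318570, sinh=4.201196; start (x,ẋ)=(0.159519, 0.261743) → end (x,ẋ)=(0.128748, -0.387053)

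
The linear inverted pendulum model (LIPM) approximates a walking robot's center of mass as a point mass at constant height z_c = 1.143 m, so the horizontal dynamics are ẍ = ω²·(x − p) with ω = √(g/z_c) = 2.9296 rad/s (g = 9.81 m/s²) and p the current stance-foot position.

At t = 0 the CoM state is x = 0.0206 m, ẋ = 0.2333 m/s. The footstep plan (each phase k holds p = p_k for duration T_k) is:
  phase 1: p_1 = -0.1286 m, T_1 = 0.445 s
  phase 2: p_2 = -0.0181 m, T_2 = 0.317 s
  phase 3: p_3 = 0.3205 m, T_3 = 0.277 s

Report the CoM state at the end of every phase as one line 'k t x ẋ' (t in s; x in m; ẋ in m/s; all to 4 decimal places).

phase 1: p=-0.1286, T=0.445, ωT=1.303672, cosh=1.977164, sinh=1.705631; start (x,ẋ)=(0.020600, 0.233300) → end (x,ẋ)=(0.302222, 1.206797)
phase 2: p=-0.0181, T=0.317, ωT=0.928683, cosh=1.463124, sinh=1.068050; start (x,ẋ)=(0.302222, 1.206797) → end (x,ẋ)=(0.890535, 2.767967)
phase 3: p=0.3205, T=0.277, ωT=0.811499, cosh=1.347736, sinh=0.903544; start (x,ẋ)=(0.890535, 2.767967) → end (x,ẋ)=(1.942450, 5.239385)

1 0.4450 0.3022 1.2068
2 0.7620 0.8905 2.7680
3 1.0390 1.9425 5.2394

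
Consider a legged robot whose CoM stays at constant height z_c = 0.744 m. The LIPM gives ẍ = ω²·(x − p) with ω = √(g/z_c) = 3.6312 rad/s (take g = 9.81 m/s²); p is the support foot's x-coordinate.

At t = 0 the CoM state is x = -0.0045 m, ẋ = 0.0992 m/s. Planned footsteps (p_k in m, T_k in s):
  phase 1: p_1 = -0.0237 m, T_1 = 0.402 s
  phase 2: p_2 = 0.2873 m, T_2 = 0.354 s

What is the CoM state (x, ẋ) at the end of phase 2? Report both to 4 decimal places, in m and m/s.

phase 1: p=-0.0237, T=0.402, ωT=1.459742, cosh=2.268573, sinh=2.036277; start (x,ẋ)=(-0.004500, 0.099200) → end (x,ẋ)=(0.075485, 0.367010)
phase 2: p=0.2873, T=0.354, ωT=1.285445, cosh=1.946402, sinh=1.669874; start (x,ẋ)=(0.075485, 0.367010) → end (x,ẋ)=(0.043800, -0.570022)

x = 0.0438, ẋ = -0.5700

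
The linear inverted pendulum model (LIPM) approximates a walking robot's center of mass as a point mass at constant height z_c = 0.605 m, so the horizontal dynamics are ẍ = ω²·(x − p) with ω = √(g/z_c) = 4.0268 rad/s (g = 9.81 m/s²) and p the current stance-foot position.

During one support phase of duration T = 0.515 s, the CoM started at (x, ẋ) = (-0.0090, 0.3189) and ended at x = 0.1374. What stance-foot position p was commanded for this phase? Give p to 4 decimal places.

ωT = 4.0268·0.515 = 2.073802; cosh(ωT) = 4.040359, sinh(ωT) = 3.914652
x(T) = p + (x₀−p)·cosh(ωT) + (ẋ₀/ω)·sinh(ωT) ⇒ p·(1 − cosh) = x(T) − x₀·cosh − (ẋ₀/ω)·sinh
numerator   = 0.1374 − (-0.0090)·4.040359 − (0.3189/4.0268)·3.914652 = -0.136255
denominator = 1 − 4.040359 = -3.040359
p = -0.136255 / -3.040359 = 0.0448

p = 0.0448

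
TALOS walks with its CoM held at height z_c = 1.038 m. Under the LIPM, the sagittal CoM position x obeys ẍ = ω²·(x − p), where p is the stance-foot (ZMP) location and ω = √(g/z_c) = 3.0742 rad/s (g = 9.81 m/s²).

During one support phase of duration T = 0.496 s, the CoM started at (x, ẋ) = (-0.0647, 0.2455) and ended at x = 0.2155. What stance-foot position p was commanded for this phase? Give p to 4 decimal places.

ωT = 3.0742·0.496 = 1.524803; cosh(ωT) = 2.405952, sinh(ωT) = 2.188288
x(T) = p + (x₀−p)·cosh(ωT) + (ẋ₀/ω)·sinh(ωT) ⇒ p·(1 − cosh) = x(T) − x₀·cosh − (ẋ₀/ω)·sinh
numerator   = 0.2155 − (-0.0647)·2.405952 − (0.2455/3.0742)·2.188288 = 0.196412
denominator = 1 − 2.405952 = -1.405952
p = 0.196412 / -1.405952 = -0.1397

p = -0.1397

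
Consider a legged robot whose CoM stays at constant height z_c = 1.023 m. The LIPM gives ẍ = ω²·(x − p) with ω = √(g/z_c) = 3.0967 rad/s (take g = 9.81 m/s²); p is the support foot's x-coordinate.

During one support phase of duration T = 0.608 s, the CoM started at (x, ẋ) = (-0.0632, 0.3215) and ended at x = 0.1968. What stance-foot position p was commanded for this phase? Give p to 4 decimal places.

ωT = 3.0967·0.608 = 1.882794; cosh(ωT) = 3.362001, sinh(ωT) = 3.209837
x(T) = p + (x₀−p)·cosh(ωT) + (ẋ₀/ω)·sinh(ωT) ⇒ p·(1 − cosh) = x(T) − x₀·cosh − (ẋ₀/ω)·sinh
numerator   = 0.1968 − (-0.0632)·3.362001 − (0.3215/3.0967)·3.209837 = 0.076033
denominator = 1 − 3.362001 = -2.362001
p = 0.076033 / -2.362001 = -0.0322

p = -0.0322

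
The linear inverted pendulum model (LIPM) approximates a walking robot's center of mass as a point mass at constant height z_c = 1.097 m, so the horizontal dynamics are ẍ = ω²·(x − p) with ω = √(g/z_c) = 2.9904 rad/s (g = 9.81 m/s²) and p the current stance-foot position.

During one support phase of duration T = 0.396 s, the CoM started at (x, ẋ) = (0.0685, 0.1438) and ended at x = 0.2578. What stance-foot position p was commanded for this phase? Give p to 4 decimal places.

p = -0.0815

ωT = 2.9904·0.396 = 1.184198; cosh(ωT) = 1.787029, sinh(ωT) = 1.481037
x(T) = p + (x₀−p)·cosh(ωT) + (ẋ₀/ω)·sinh(ωT) ⇒ p·(1 − cosh) = x(T) − x₀·cosh − (ẋ₀/ω)·sinh
numerator   = 0.2578 − (0.0685)·1.787029 − (0.1438/2.9904)·1.481037 = 0.064170
denominator = 1 − 1.787029 = -0.787029
p = 0.064170 / -0.787029 = -0.0815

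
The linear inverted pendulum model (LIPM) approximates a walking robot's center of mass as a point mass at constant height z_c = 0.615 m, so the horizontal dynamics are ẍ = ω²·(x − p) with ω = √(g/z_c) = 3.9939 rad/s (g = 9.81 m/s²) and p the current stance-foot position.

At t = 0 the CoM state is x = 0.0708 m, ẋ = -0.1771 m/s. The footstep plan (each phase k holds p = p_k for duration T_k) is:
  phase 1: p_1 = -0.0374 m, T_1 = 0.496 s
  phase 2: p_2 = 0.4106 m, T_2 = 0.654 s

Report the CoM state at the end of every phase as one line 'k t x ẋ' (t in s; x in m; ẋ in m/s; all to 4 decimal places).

phase 1: p=-0.0374, T=0.496, ωT=1.980974, cosh=3.693869, sinh=3.555934; start (x,ẋ)=(0.070800, -0.177100) → end (x,ẋ)=(0.204597, 0.882477)
phase 2: p=0.4106, T=0.654, ωT=2.612011, cosh=6.849904, sinh=6.776517; start (x,ẋ)=(0.204597, 0.882477) → end (x,ẋ)=(0.496814, 0.469473)

1 0.4960 0.2046 0.8825
2 1.1500 0.4968 0.4695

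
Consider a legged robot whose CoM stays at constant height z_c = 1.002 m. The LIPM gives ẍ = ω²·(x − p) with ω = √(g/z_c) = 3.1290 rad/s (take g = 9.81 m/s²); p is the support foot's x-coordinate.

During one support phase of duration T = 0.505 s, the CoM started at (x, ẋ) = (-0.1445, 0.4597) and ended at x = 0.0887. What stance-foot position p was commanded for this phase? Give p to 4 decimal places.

ωT = 3.1290·0.505 = 1.580145; cosh(ωT) = 2.530803, sinh(ωT) = 2.324857
x(T) = p + (x₀−p)·cosh(ωT) + (ẋ₀/ω)·sinh(ωT) ⇒ p·(1 − cosh) = x(T) − x₀·cosh − (ẋ₀/ω)·sinh
numerator   = 0.0887 − (-0.1445)·2.530803 − (0.4597/3.1290)·2.324857 = 0.112842
denominator = 1 − 2.530803 = -1.530803
p = 0.112842 / -1.530803 = -0.0737

p = -0.0737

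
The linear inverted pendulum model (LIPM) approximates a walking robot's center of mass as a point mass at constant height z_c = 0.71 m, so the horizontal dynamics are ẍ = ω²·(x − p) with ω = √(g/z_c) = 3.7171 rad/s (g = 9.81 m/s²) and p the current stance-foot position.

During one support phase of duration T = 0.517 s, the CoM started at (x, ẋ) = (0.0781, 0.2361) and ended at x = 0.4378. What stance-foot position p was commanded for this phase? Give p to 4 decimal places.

p = 0.0189

ωT = 3.7171·0.517 = 1.921741; cosh(ωT) = 3.489597, sinh(ωT) = 3.343245
x(T) = p + (x₀−p)·cosh(ωT) + (ẋ₀/ω)·sinh(ωT) ⇒ p·(1 − cosh) = x(T) − x₀·cosh − (ẋ₀/ω)·sinh
numerator   = 0.4378 − (0.0781)·3.489597 − (0.2361/3.7171)·3.343245 = -0.047091
denominator = 1 − 3.489597 = -2.489597
p = -0.047091 / -2.489597 = 0.0189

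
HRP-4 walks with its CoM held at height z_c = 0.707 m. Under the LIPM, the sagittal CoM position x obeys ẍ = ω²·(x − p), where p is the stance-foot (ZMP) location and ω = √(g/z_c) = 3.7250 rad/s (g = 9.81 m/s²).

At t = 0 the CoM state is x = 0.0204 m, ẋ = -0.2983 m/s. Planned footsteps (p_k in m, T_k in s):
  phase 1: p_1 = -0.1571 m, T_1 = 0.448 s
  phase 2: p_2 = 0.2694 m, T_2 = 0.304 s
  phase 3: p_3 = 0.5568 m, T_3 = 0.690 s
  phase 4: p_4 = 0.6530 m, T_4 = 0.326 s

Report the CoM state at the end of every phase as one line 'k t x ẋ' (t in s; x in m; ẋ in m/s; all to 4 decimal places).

phase 1: p=-0.1571, T=0.448, ωT=1.668800, cosh=2.747135, sinh=2.558662; start (x,ẋ)=(0.020400, -0.298300) → end (x,ẋ)=(0.125617, 0.872285)
phase 2: p=0.2694, T=0.304, ωT=1.132400, cosh=1.712677, sinh=1.390418; start (x,ẋ)=(0.125617, 0.872285) → end (x,ẋ)=(0.348742, 0.749248)
phase 3: p=0.5568, T=0.690, ωT=2.570250, cosh=6.572804, sinh=6.496287; start (x,ẋ)=(0.348742, 0.749248) → end (x,ẋ)=(0.495940, -0.110071)
phase 4: p=0.6530, T=0.326, ωT=1.214350, cosh=1.832504, sinh=1.535601; start (x,ẋ)=(0.495940, -0.110071) → end (x,ẋ)=(0.319812, -1.100105)

1 0.4480 0.1256 0.8723
2 0.7520 0.3487 0.7492
3 1.4420 0.4959 -0.1101
4 1.7680 0.3198 -1.1001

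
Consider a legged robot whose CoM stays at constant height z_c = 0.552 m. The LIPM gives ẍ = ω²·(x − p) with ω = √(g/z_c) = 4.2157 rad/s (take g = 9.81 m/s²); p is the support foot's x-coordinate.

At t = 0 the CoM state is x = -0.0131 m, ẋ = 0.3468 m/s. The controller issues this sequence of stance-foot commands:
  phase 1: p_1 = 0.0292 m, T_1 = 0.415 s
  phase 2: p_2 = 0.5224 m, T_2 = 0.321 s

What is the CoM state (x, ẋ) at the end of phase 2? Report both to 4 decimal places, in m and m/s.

x = -0.0537, ẋ = -1.8677

phase 1: p=0.0292, T=0.415, ωT=1.749516, cosh=2.962837, sinh=2.788979; start (x,ẋ)=(-0.013100, 0.346800) → end (x,ẋ)=(0.133304, 0.530170)
phase 2: p=0.5224, T=0.321, ωT=1.353240, cosh=2.064172, sinh=1.805770; start (x,ẋ)=(0.133304, 0.530170) → end (x,ẋ)=(-0.053665, -1.867663)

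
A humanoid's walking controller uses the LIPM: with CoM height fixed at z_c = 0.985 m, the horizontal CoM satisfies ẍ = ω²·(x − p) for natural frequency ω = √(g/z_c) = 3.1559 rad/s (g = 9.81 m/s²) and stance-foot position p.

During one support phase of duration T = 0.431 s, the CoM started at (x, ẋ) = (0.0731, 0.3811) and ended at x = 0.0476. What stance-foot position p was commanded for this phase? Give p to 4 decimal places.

p = 0.3009

ωT = 3.1559·0.431 = 1.360193; cosh(ωT) = 2.076778, sinh(ωT) = 1.820167
x(T) = p + (x₀−p)·cosh(ωT) + (ẋ₀/ω)·sinh(ωT) ⇒ p·(1 − cosh) = x(T) − x₀·cosh − (ẋ₀/ω)·sinh
numerator   = 0.0476 − (0.0731)·2.076778 − (0.3811/3.1559)·1.820167 = -0.324012
denominator = 1 − 2.076778 = -1.076778
p = -0.324012 / -1.076778 = 0.3009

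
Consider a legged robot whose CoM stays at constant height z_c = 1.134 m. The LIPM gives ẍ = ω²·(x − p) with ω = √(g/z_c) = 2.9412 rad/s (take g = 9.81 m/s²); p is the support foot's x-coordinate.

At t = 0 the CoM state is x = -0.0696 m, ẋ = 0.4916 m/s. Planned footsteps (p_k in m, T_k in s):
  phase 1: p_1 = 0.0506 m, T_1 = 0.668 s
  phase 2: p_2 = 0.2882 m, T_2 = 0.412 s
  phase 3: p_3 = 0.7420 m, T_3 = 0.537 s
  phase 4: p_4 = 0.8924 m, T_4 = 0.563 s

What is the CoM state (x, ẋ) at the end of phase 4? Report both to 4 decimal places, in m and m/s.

phase 1: p=0.0506, T=0.668, ωT=1.964722, cosh=3.636561, sinh=3.496366; start (x,ẋ)=(-0.069600, 0.491600) → end (x,ẋ)=(0.197877, 0.551655)
phase 2: p=0.2882, T=0.412, ωT=1.211774, cosh=1.828554, sinh=1.530886; start (x,ẋ)=(0.197877, 0.551655) → end (x,ẋ)=(0.410175, 0.602041)
phase 3: p=0.7420, T=0.537, ωT=1.579424, cosh=2.529128, sinh=2.323034; start (x,ẋ)=(0.410175, 0.602041) → end (x,ẋ)=(0.378279, -0.744559)
phase 4: p=0.8924, T=0.563, ωT=1.655896, cosh=2.714345, sinh=2.523424; start (x,ẋ)=(0.378279, -0.744559) → end (x,ẋ)=(-1.141902, -5.836743)

x = -1.1419, ẋ = -5.8367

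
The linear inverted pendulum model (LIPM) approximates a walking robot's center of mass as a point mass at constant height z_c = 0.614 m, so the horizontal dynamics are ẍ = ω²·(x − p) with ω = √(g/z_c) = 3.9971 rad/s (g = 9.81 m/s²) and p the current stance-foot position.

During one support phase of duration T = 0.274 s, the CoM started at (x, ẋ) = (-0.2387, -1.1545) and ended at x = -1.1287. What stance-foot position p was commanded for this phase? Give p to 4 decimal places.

p = 0.5263

ωT = 3.9971·0.274 = 1.095205; cosh(ωT) = 1.662134, sinh(ωT) = 1.327663
x(T) = p + (x₀−p)·cosh(ωT) + (ẋ₀/ω)·sinh(ωT) ⇒ p·(1 − cosh) = x(T) − x₀·cosh − (ẋ₀/ω)·sinh
numerator   = -1.1287 − (-0.2387)·1.662134 − (-1.1545/3.9971)·1.327663 = -0.348474
denominator = 1 − 1.662134 = -0.662134
p = -0.348474 / -0.662134 = 0.5263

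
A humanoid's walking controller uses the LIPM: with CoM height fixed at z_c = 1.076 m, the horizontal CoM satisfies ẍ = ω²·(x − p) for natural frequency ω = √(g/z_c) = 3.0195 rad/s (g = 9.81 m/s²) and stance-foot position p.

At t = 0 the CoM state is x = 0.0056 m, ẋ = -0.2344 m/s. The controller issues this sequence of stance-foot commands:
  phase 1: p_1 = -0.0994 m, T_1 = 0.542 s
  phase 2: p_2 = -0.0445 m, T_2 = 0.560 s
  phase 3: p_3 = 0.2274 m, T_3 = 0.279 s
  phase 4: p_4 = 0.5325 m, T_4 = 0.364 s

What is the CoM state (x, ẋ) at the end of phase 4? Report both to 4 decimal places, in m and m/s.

phase 1: p=-0.0994, T=0.542, ωT=1.636569, cosh=2.666080, sinh=2.471433; start (x,ẋ)=(0.005600, -0.234400) → end (x,ẋ)=(-0.011316, 0.158633)
phase 2: p=-0.0445, T=0.560, ωT=1.690920, cosh=2.804409, sinh=2.620060; start (x,ẋ)=(-0.011316, 0.158633) → end (x,ẋ)=(0.186209, 0.707399)
phase 3: p=0.2274, T=0.279, ωT=0.842441, cosh=1.376343, sinh=0.945684; start (x,ẋ)=(0.186209, 0.707399) → end (x,ẋ)=(0.392260, 0.856004)
phase 4: p=0.5325, T=0.364, ωT=1.099098, cosh=1.667314, sinh=1.334143; start (x,ẋ)=(0.392260, 0.856004) → end (x,ẋ)=(0.676894, 0.862277)

x = 0.6769, ẋ = 0.8623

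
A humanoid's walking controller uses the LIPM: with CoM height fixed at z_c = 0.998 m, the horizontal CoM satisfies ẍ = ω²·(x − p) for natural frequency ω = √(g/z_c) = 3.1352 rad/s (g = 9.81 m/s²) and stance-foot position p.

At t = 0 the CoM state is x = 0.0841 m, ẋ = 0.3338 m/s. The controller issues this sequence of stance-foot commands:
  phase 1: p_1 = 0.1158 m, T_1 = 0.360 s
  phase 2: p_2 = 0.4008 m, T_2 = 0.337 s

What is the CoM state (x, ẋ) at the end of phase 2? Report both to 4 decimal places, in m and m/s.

x = 0.2660, ẋ = -0.0631

phase 1: p=0.1158, T=0.360, ωT=1.128672, cosh=1.707505, sinh=1.384043; start (x,ẋ)=(0.084100, 0.333800) → end (x,ẋ)=(0.209029, 0.432411)
phase 2: p=0.4008, T=0.337, ωT=1.056562, cosh=1.612057, sinh=1.264408; start (x,ẋ)=(0.209029, 0.432411) → end (x,ẋ)=(0.266043, -0.063142)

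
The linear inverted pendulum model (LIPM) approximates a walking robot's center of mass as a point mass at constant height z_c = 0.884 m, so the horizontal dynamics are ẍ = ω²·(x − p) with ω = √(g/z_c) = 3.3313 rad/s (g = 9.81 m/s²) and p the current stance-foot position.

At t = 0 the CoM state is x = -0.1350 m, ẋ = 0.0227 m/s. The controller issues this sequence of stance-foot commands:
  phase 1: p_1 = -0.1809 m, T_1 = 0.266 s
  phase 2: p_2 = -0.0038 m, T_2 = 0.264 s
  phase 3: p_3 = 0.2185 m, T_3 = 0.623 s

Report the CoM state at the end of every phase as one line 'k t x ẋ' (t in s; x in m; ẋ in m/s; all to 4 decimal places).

1 0.2660 -0.1089 0.1861
2 0.5300 -0.0965 -0.0863
3 1.1530 -1.1578 -4.4641

phase 1: p=-0.1809, T=0.266, ωT=0.886126, cosh=1.418982, sinh=1.006732; start (x,ẋ)=(-0.135000, 0.022700) → end (x,ẋ)=(-0.108909, 0.186147)
phase 2: p=-0.0038, T=0.264, ωT=0.879463, cosh=1.412306, sinh=0.997300; start (x,ẋ)=(-0.108909, 0.186147) → end (x,ẋ)=(-0.096518, -0.086307)
phase 3: p=0.2185, T=0.623, ωT=2.075400, cosh=4.046619, sinh=3.921113; start (x,ẋ)=(-0.096518, -0.086307) → end (x,ẋ)=(-1.157847, -4.464148)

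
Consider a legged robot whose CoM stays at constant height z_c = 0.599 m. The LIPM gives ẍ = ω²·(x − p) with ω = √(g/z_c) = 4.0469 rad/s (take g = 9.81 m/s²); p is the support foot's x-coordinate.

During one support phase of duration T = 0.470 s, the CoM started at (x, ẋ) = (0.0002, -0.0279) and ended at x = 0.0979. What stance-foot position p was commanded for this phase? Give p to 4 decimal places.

ωT = 4.0469·0.470 = 1.902043; cosh(ωT) = 3.424416, sinh(ωT) = 3.275152
x(T) = p + (x₀−p)·cosh(ωT) + (ẋ₀/ω)·sinh(ωT) ⇒ p·(1 − cosh) = x(T) − x₀·cosh − (ẋ₀/ω)·sinh
numerator   = 0.0979 − (0.0002)·3.424416 − (-0.0279/4.0469)·3.275152 = 0.119795
denominator = 1 − 3.424416 = -2.424416
p = 0.119795 / -2.424416 = -0.0494

p = -0.0494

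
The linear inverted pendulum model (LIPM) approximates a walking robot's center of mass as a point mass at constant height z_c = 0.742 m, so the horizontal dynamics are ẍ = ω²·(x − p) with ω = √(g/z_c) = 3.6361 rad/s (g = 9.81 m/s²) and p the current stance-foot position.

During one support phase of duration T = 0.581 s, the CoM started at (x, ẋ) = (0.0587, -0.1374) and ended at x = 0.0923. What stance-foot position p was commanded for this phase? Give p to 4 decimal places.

ωT = 3.6361·0.581 = 2.112574; cosh(ωT) = 4.195213, sinh(ωT) = 4.074287
x(T) = p + (x₀−p)·cosh(ωT) + (ẋ₀/ω)·sinh(ωT) ⇒ p·(1 − cosh) = x(T) − x₀·cosh − (ẋ₀/ω)·sinh
numerator   = 0.0923 − (0.0587)·4.195213 − (-0.1374/3.6361)·4.074287 = -0.000001
denominator = 1 − 4.195213 = -3.195213
p = -0.000001 / -3.195213 = 0.0000

p = 0.0000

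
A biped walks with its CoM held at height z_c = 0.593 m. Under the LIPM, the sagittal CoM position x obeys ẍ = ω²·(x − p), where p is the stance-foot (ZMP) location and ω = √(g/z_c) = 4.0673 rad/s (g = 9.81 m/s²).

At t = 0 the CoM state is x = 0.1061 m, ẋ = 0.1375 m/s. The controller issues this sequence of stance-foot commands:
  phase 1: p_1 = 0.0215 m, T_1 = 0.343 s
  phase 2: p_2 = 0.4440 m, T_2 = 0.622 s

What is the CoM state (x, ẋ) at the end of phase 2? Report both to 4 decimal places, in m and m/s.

phase 1: p=0.0215, T=0.343, ωT=1.395084, cosh=2.141563, sinh=1.893750; start (x,ẋ)=(0.106100, 0.137500) → end (x,ẋ)=(0.266697, 0.946092)
phase 2: p=0.4440, T=0.622, ωT=2.529861, cosh=6.315713, sinh=6.236043; start (x,ẋ)=(0.266697, 0.946092) → end (x,ẋ)=(0.774766, 1.478152)

x = 0.7748, ẋ = 1.4782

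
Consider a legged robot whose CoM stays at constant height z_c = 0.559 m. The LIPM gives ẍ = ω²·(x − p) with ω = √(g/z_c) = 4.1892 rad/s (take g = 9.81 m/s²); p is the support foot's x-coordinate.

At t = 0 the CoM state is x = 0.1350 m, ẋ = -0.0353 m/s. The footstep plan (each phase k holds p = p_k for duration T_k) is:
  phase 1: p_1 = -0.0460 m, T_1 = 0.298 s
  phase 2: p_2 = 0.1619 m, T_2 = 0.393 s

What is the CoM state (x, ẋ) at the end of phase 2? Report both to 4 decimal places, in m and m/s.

phase 1: p=-0.0460, T=0.298, ωT=1.248382, cosh=1.885834, sinh=1.598865; start (x,ẋ)=(0.135000, -0.035300) → end (x,ẋ)=(0.281863, 1.145762)
phase 2: p=0.1619, T=0.393, ωT=1.646356, cosh=2.690395, sinh=2.497643; start (x,ẋ)=(0.281863, 1.145762) → end (x,ẋ)=(1.167763, 4.337741)

x = 1.1678, ẋ = 4.3377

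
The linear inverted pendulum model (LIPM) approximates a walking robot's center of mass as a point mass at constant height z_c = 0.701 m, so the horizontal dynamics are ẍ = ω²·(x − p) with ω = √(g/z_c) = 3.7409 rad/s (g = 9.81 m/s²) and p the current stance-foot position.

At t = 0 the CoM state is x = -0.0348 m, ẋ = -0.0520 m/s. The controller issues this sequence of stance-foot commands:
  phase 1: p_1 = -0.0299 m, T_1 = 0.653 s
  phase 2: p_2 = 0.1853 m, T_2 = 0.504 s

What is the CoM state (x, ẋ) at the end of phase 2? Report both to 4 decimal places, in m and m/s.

phase 1: p=-0.0299, T=0.653, ωT=2.442808, cosh=5.796108, sinh=5.709191; start (x,ẋ)=(-0.034800, -0.052000) → end (x,ẋ)=(-0.137661, -0.406049)
phase 2: p=0.1853, T=0.504, ωT=1.885414, cosh=3.370423, sinh=3.218656; start (x,ẋ)=(-0.137661, -0.406049) → end (x,ẋ)=(-1.252578, -5.257225)

x = -1.2526, ẋ = -5.2572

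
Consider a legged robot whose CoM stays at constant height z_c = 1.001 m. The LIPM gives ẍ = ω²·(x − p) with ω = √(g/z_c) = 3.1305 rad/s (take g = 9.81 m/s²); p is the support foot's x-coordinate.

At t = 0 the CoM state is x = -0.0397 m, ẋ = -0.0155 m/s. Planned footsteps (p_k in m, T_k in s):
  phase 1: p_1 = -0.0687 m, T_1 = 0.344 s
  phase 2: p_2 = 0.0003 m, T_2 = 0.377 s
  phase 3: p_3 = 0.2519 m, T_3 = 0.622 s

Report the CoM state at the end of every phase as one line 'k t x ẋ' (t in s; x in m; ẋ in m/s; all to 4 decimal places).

phase 1: p=-0.0687, T=0.344, ωT=1.076892, cosh=1.638097, sinh=1.297445; start (x,ẋ)=(-0.039700, -0.015500) → end (x,ẋ)=(-0.027619, 0.092397)
phase 2: p=0.0003, T=0.377, ωT=1.180198, cosh=1.781119, sinh=1.473901; start (x,ẋ)=(-0.027619, 0.092397) → end (x,ẋ)=(-0.005925, 0.035750)
phase 3: p=0.2519, T=0.622, ωT=1.947171, cosh=3.575754, sinh=3.433077; start (x,ẋ)=(-0.005925, 0.035750) → end (x,ẋ)=(-0.630813, -2.643075)

1 0.3440 -0.0276 0.0924
2 0.7210 -0.0059 0.0358
3 1.3430 -0.6308 -2.6431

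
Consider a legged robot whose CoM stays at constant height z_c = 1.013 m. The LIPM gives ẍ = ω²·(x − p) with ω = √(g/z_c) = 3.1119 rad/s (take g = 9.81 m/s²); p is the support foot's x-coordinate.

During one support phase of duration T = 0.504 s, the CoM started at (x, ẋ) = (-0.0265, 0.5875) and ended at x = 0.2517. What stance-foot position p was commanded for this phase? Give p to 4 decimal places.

ωT = 3.1119·0.504 = 1.568398; cosh(ωT) = 2.503666, sinh(ωT) = 2.295287
x(T) = p + (x₀−p)·cosh(ωT) + (ẋ₀/ω)·sinh(ωT) ⇒ p·(1 − cosh) = x(T) − x₀·cosh − (ẋ₀/ω)·sinh
numerator   = 0.2517 − (-0.0265)·2.503666 − (0.5875/3.1119)·2.295287 = -0.115283
denominator = 1 − 2.503666 = -1.503666
p = -0.115283 / -1.503666 = 0.0767

p = 0.0767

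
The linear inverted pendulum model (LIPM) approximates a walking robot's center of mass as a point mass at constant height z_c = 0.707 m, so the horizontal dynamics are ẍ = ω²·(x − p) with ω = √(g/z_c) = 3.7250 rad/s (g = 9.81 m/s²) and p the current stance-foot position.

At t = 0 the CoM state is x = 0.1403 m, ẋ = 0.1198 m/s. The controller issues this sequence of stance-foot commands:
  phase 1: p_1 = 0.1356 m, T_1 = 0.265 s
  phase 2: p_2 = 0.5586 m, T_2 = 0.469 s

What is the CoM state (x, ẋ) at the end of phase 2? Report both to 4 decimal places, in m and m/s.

phase 1: p=0.1356, T=0.265, ωT=0.987125, cosh=1.528077, sinh=1.155431; start (x,ẋ)=(0.140300, 0.119800) → end (x,ẋ)=(0.179942, 0.203292)
phase 2: p=0.5586, T=0.469, ωT=1.747025, cosh=2.955900, sinh=2.781608; start (x,ẋ)=(0.179942, 0.203292) → end (x,ẋ)=(-0.408869, -3.322551)

x = -0.4089, ẋ = -3.3226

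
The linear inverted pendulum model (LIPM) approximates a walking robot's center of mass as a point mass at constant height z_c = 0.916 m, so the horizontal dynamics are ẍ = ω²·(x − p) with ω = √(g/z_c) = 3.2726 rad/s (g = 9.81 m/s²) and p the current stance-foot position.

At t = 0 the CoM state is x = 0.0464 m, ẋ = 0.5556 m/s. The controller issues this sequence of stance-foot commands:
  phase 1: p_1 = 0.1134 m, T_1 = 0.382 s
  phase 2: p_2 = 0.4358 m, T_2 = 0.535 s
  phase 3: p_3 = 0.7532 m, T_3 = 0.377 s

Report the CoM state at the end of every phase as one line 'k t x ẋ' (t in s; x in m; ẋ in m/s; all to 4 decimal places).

1 0.3820 0.2589 0.6980
2 0.9170 0.5066 0.4535
3 1.2940 0.5117 -0.4232

phase 1: p=0.1134, T=0.382, ωT=1.250133, cosh=1.888637, sinh=1.602171; start (x,ẋ)=(0.046400, 0.555600) → end (x,ẋ)=(0.258867, 0.698028)
phase 2: p=0.4358, T=0.535, ωT=1.750841, cosh=2.966536, sinh=2.792908; start (x,ẋ)=(0.258867, 0.698028) → end (x,ẋ)=(0.506635, 0.453546)
phase 3: p=0.7532, T=0.377, ωT=1.233770, cosh=1.862673, sinh=1.571480; start (x,ẋ)=(0.506635, 0.453546) → end (x,ẋ)=(0.511719, -0.423235)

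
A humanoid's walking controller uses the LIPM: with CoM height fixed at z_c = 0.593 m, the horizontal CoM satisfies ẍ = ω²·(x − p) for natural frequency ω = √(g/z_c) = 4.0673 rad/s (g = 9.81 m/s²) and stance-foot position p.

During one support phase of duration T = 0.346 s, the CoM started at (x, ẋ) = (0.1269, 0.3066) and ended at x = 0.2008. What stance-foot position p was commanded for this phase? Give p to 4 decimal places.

ωT = 4.0673·0.346 = 1.407286; cosh(ωT) = 2.164830, sinh(ωT) = 1.920023
x(T) = p + (x₀−p)·cosh(ωT) + (ẋ₀/ω)·sinh(ωT) ⇒ p·(1 − cosh) = x(T) − x₀·cosh − (ẋ₀/ω)·sinh
numerator   = 0.2008 − (0.1269)·2.164830 − (0.3066/4.0673)·1.920023 = -0.218652
denominator = 1 − 2.164830 = -1.164830
p = -0.218652 / -1.164830 = 0.1877

p = 0.1877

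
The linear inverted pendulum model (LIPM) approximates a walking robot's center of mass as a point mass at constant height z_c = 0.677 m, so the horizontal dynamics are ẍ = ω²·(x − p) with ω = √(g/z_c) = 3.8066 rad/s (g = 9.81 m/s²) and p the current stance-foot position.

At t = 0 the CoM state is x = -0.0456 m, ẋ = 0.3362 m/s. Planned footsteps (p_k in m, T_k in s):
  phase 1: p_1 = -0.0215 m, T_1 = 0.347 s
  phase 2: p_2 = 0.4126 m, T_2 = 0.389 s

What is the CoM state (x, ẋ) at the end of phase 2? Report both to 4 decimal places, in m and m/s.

x = -0.0655, ẋ = -1.4180

phase 1: p=-0.0215, T=0.347, ωT=1.320890, cosh=2.006826, sinh=1.739929; start (x,ẋ)=(-0.045600, 0.336200) → end (x,ẋ)=(0.083806, 0.515076)
phase 2: p=0.4126, T=0.389, ωT=1.480767, cosh=2.311891, sinh=2.084428; start (x,ẋ)=(0.083806, 0.515076) → end (x,ẋ)=(-0.065488, -1.418041)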